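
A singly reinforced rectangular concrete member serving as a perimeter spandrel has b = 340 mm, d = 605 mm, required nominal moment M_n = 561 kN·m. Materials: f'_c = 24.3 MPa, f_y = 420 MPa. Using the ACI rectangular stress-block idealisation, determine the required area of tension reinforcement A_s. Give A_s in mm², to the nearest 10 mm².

A_s ≈ 2520 mm²

With M_n = 0.85 f'_c a b (d − a/2), solve the quadratic for a:
a = d − √(d² − 2M_n/(0.85 f'_c b)) = 605 − √(605² − 2 × 561×10⁶/(0.85 × 24.3 × 340)) = 150.84 mm.
A_s = 0.85 f'_c a b / f_y = 0.85 × 24.3 × 150.84 × 340 / 420 = 2522.2 mm².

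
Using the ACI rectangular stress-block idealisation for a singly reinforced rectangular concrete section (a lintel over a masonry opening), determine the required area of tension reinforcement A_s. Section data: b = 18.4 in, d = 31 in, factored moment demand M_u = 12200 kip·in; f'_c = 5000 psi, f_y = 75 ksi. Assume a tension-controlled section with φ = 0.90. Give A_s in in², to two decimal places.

A_s ≈ 6.48 in²

M_n = M_u/φ = 12200/0.90 = 13555.6 kip·in.
From M_n = 0.85 f'_c a b (d − a/2):
a = d − √(d² − 2M_n/(0.85 f'_c b)) = 31 − √(31² − 2 × 13555.6/(0.85 × 5 × 18.4)) = 6.215 in.
A_s = 0.85 f'_c a b / f_y = 0.85 × 5 × 6.215 × 18.4 / 75 = 6.480 in².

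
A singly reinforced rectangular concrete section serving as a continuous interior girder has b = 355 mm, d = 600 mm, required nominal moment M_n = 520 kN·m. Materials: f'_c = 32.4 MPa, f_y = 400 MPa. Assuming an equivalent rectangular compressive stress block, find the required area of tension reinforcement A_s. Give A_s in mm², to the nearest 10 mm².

A_s ≈ 2360 mm²

With M_n = 0.85 f'_c a b (d − a/2), solve the quadratic for a:
a = d − √(d² − 2M_n/(0.85 f'_c b)) = 600 − √(600² − 2 × 520×10⁶/(0.85 × 32.4 × 355)) = 96.39 mm.
A_s = 0.85 f'_c a b / f_y = 0.85 × 32.4 × 96.39 × 355 / 400 = 2355.9 mm².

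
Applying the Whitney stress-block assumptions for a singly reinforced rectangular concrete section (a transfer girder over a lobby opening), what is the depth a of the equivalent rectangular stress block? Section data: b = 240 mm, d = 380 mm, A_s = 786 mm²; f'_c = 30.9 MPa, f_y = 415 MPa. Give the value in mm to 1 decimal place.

a ≈ 51.7 mm

T = A_s f_y = 786 × 415 = 326190 N = 326.19 kN.
Setting C = 0.85 f'_c a b equal to T: a = 326190/(0.85 × 30.9 × 240) = 51.7 mm.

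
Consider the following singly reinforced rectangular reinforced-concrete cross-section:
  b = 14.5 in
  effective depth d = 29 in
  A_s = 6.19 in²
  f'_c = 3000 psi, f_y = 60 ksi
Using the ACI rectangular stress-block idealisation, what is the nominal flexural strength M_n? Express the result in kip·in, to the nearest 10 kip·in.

T = A_s f_y = 6.19 × 60 = 371.4 kips.
a = T/(0.85 f'_c b) = 371.4/(0.85 × 3 × 14.5) = 10.045 in.
M_n = T(d − a/2) = 371.4 × (29 − 5.0225) = 8905.2 kip·in.

M_n ≈ 8910 kip·in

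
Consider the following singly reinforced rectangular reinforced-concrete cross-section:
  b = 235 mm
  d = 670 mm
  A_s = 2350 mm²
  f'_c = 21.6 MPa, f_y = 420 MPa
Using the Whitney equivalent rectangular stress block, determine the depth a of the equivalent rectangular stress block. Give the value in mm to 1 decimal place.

T = A_s f_y = 2350 × 420 = 987000 N = 987 kN.
Setting C = 0.85 f'_c a b equal to T: a = 987000/(0.85 × 21.6 × 235) = 228.8 mm.

a ≈ 228.8 mm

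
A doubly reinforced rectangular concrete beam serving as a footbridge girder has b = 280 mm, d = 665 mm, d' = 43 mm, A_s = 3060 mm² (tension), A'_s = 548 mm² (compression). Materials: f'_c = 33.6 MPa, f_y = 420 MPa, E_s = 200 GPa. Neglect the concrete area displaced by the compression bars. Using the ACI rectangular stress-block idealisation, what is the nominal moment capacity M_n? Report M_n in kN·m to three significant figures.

M_n ≈ 775 kN·m

Assume both tension and compression steel yield.
Net tension couple steel: A_s − A'_s = 2512 mm².
a = (A_s − A'_s) f_y / (0.85 f'_c b) = 1055040/(0.85 × 33.6 × 280) = 131.93 mm.
c = a/β₁ = 131.93/0.81 = 162.88 mm; ε'_s = 0.003(c − d')/c = 0.0022 ≥ f_y/E_s = 0.0021, so compression steel does yield.
M_n = (A_s − A'_s) f_y (d − a/2) + A'_s f_y (d − d') = [1055040 × (665 − 65.965) + 230160 × (665 − 43)] × 10⁻⁶ = 632.01 + 143.16 = 775.17 kN·m.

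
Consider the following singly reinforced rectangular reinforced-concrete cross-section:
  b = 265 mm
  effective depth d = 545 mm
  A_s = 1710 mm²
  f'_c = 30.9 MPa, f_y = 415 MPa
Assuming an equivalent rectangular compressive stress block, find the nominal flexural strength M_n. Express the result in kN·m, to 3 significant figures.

M_n ≈ 351 kN·m

T = A_s f_y = 1710 × 415 = 709650 N = 709.65 kN.
From C = T: a = T/(0.85 f'_c b) = 709650/(0.85 × 30.9 × 265) = 101.96 mm.
M_n = T(d − a/2) = 709.65 kN × (545 − 50.98) mm = 350.58 kN·m.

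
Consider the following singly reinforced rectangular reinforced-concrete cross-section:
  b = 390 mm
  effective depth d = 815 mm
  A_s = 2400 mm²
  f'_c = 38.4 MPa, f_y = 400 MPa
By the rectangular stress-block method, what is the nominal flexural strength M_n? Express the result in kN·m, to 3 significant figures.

T = A_s f_y = 2400 × 400 = 960000 N = 960 kN.
From C = T: a = T/(0.85 f'_c b) = 960000/(0.85 × 38.4 × 390) = 75.41 mm.
M_n = T(d − a/2) = 960 kN × (815 − 37.705) mm = 746.20 kN·m.

M_n ≈ 746 kN·m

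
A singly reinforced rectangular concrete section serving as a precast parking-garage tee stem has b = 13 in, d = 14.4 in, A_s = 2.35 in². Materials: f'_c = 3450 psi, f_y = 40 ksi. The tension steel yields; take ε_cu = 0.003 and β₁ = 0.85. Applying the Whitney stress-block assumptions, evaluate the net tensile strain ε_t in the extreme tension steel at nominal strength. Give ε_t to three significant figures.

a = A_s f_y/(0.85 f'_c b) = 2.466 in.
β₁ = 0.85, so c = a/β₁ = 2.466/0.85 = 2.901 in.
From the linear strain diagram with ε_cu = 0.003: ε_t = 0.003 (d − c)/c = 0.003 × (14.4 − 2.901)/2.901 = 0.0119.
Since ε_t ≥ 0.005, the section is tension-controlled.

ε_t ≈ 0.0119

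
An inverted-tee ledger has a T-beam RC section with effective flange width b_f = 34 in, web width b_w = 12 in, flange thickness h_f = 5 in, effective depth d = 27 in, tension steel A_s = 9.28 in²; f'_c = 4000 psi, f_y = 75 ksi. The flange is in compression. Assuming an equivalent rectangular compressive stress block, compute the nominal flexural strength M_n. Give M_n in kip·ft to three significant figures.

M_n ≈ 1380 kip·ft

Tension: T = A_s f_y = 9.28 × 75 = 696 kips.
Try a within the flange: a = T/(0.85 f'_c b_f) = 696/(0.85 × 4 × 34) = 6.021 in.
a = 6.021 > h_f = 5 in: the block extends into the web. Split into flange-overhang and web parts.
C_f = 0.85 f'_c (b_f − b_w) h_f = 0.85 × 4 × (34 − 12) × 5 = 374.0 kips.
Remaining web compression depth: a_w = (T − C_f)/(0.85 f'_c b_w) = (696 − 374.0)/(0.85 × 4 × 12) = 7.892 in.
M_n = C_f(d − h_f/2) + (T − C_f)(d − a_w/2) = 374.0 × (27 − 2.5) + 322 × (27 − 3.946) = 9163.0 + 7423.4 = 16586.4 kip·in.
M_n = 16586.4/12 = 1382.20 kip·ft.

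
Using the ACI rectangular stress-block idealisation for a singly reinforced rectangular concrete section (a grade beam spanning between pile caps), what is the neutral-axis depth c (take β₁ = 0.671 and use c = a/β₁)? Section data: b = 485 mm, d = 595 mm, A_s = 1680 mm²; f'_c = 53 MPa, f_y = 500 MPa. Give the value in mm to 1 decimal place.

c ≈ 57.3 mm

T = A_s f_y = 1680 × 500 = 840000 N = 840 kN.
Setting C = 0.85 f'_c a b equal to T: a = 840000/(0.85 × 53 × 485) = 38.445 mm.
With β₁ = 0.671, c = a/β₁ = 38.445/0.671 = 57.3 mm.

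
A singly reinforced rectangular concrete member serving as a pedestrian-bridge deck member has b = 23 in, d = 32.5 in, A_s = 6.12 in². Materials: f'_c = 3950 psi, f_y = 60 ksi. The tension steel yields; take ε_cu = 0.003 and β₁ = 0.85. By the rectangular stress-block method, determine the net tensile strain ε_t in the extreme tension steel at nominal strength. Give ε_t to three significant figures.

ε_t ≈ 0.0144

a = A_s f_y/(0.85 f'_c b) = 4.755 in.
β₁ = 0.85, so c = a/β₁ = 4.755/0.85 = 5.594 in.
From the linear strain diagram with ε_cu = 0.003: ε_t = 0.003 (d − c)/c = 0.003 × (32.5 − 5.594)/5.594 = 0.0144.
Since ε_t ≥ 0.005, the section is tension-controlled.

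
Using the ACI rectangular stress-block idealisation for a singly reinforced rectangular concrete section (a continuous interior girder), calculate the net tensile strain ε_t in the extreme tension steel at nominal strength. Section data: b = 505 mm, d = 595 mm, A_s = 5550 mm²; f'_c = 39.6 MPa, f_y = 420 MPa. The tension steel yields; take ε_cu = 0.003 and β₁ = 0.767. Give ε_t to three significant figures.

ε_t ≈ 0.00698

a = A_s f_y/(0.85 f'_c b) = 137.13 mm.
β₁ = 0.767, so c = a/β₁ = 137.13/0.767 = 178.79 mm.
From the linear strain diagram with ε_cu = 0.003: ε_t = 0.003 (d − c)/c = 0.003 × (595 − 178.79)/178.79 = 0.00698.
Since ε_t ≥ 0.005, the section is tension-controlled.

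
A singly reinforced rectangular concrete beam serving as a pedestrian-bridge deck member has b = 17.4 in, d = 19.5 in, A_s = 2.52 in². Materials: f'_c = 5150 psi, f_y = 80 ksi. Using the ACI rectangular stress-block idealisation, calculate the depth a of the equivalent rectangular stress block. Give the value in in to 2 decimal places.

T = A_s f_y = 2.52 × 80 = 201.6 kips.
a = T/(0.85 f'_c b) = 201.6/(0.85 × 5.15 × 17.4) = 2.65 in.

a ≈ 2.65 in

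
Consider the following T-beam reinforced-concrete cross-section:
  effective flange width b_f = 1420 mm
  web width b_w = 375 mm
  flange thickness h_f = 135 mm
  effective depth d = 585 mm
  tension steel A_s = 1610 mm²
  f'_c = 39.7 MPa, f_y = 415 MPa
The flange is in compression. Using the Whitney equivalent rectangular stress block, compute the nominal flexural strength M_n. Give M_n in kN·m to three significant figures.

M_n ≈ 386 kN·m

Tension: T = A_s f_y = 1610 × 415 = 668150 N.
Try a within the flange: a = T/(0.85 f'_c b_f) = 668150/(0.85 × 39.7 × 1420) = 13.94 mm.
Since a = 13.94 ≤ h_f = 135 mm, the stress block lies entirely in the flange; analyse as a rectangular beam of width b_f.
M_n = T(d − a/2) = 668150 × (585 − 6.97) = 386.21 × 10⁶ N·mm.
M_n = 386.21 kN·m.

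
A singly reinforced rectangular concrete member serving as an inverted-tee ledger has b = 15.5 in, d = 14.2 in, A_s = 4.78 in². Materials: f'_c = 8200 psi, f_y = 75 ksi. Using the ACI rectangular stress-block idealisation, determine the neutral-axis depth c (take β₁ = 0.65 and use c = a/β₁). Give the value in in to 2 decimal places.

T = A_s f_y = 4.78 × 75 = 358.5 kips.
a = T/(0.85 f'_c b) = 358.5/(0.85 × 8.2 × 15.5) = 3.3184 in.
With β₁ = 0.65, c = a/β₁ = 3.3184/0.65 = 5.11 in.

c ≈ 5.11 in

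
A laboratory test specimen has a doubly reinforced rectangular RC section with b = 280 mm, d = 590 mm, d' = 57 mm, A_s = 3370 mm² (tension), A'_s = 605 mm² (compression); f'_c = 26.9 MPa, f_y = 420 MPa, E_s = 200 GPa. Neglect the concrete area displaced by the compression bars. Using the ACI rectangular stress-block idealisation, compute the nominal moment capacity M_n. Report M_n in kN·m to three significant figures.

Assume both tension and compression steel yield.
Net tension couple steel: A_s − A'_s = 2765 mm².
a = (A_s − A'_s) f_y / (0.85 f'_c b) = 1161300/(0.85 × 26.9 × 280) = 181.39 mm.
c = a/β₁ = 181.39/0.85 = 213.40 mm; ε'_s = 0.003(c − d')/c = 0.0022 ≥ f_y/E_s = 0.0021, so compression steel does yield.
M_n = (A_s − A'_s) f_y (d − a/2) + A'_s f_y (d − d') = [1161300 × (590 − 90.695) + 254100 × (590 − 57)] × 10⁻⁶ = 579.84 + 135.44 = 715.28 kN·m.

M_n ≈ 715 kN·m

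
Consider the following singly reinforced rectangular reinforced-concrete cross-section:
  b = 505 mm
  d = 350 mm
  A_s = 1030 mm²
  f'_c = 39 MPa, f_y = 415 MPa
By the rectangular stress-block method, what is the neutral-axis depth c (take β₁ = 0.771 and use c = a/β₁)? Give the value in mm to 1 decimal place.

c ≈ 33.1 mm

T = A_s f_y = 1030 × 415 = 427450 N = 427.45 kN.
Setting C = 0.85 f'_c a b equal to T: a = 427450/(0.85 × 39 × 505) = 25.534 mm.
With β₁ = 0.771, c = a/β₁ = 25.534/0.771 = 33.1 mm.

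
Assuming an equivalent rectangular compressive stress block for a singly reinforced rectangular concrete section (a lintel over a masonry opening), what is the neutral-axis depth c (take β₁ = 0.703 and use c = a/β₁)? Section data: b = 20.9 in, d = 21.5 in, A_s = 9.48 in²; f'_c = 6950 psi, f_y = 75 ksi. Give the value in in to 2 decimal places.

T = A_s f_y = 9.48 × 75 = 711 kips.
a = T/(0.85 f'_c b) = 711/(0.85 × 6.95 × 20.9) = 5.7586 in.
With β₁ = 0.703, c = a/β₁ = 5.7586/0.703 = 8.19 in.

c ≈ 8.19 in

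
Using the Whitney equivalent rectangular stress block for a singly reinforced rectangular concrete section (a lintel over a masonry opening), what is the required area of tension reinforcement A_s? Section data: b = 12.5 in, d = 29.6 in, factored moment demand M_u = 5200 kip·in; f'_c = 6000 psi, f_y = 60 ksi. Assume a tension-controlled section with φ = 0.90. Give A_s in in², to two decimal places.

A_s ≈ 3.44 in²

M_n = M_u/φ = 5200/0.90 = 5777.78 kip·in.
From M_n = 0.85 f'_c a b (d − a/2):
a = d − √(d² − 2M_n/(0.85 f'_c b)) = 29.6 − √(29.6² − 2 × 5777.78/(0.85 × 6 × 12.5)) = 3.239 in.
A_s = 0.85 f'_c a b / f_y = 0.85 × 6 × 3.239 × 12.5 / 60 = 3.441 in².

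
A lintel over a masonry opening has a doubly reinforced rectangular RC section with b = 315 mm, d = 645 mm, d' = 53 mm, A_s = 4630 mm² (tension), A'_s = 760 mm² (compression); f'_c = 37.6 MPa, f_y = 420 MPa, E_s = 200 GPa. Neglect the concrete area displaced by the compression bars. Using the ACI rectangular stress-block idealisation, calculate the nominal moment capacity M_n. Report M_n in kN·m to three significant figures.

M_n ≈ 1110 kN·m

Assume both tension and compression steel yield.
Net tension couple steel: A_s − A'_s = 3870 mm².
a = (A_s − A'_s) f_y / (0.85 f'_c b) = 1625400/(0.85 × 37.6 × 315) = 161.45 mm.
c = a/β₁ = 161.45/0.781 = 206.72 mm; ε'_s = 0.003(c − d')/c = 0.0022 ≥ f_y/E_s = 0.0021, so compression steel does yield.
M_n = (A_s − A'_s) f_y (d − a/2) + A'_s f_y (d − d') = [1625400 × (645 − 80.725) + 319200 × (645 − 53)] × 10⁻⁶ = 917.17 + 188.97 = 1106.14 kN·m.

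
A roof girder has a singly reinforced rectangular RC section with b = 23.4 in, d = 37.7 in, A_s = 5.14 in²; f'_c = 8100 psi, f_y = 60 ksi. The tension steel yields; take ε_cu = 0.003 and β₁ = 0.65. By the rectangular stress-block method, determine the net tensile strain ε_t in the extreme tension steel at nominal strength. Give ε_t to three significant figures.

a = A_s f_y/(0.85 f'_c b) = 1.914 in.
β₁ = 0.65, so c = a/β₁ = 1.914/0.65 = 2.945 in.
From the linear strain diagram with ε_cu = 0.003: ε_t = 0.003 (d − c)/c = 0.003 × (37.7 − 2.945)/2.945 = 0.0354.
Since ε_t ≥ 0.005, the section is tension-controlled.

ε_t ≈ 0.0354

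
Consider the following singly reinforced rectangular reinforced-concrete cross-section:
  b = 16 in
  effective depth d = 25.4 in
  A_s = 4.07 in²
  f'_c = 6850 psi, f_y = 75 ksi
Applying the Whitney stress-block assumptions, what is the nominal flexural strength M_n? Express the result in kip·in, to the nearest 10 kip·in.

M_n ≈ 7250 kip·in

T = A_s f_y = 4.07 × 75 = 305.25 kips.
a = T/(0.85 f'_c b) = 305.25/(0.85 × 6.85 × 16) = 3.277 in.
M_n = T(d − a/2) = 305.25 × (25.4 − 1.6385) = 7253.2 kip·in.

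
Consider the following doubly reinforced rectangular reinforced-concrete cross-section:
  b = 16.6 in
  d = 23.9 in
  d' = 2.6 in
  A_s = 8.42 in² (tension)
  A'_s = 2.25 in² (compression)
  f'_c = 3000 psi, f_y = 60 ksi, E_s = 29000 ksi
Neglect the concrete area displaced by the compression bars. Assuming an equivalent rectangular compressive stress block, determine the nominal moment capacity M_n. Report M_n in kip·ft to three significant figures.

Assume both steels yield.
a = (A_s − A'_s) f_y/(0.85 f'_c b) = (8.42 − 2.25) × 60/(0.85 × 3 × 16.6) = 8.746 in.
c = a/β₁ = 8.746/0.85 = 10.289 in; ε'_s = 0.003(c − d')/c = 0.0022 ≥ ε_y = 0.0021, so the compression steel yields.
M_n = (A_s − A'_s) f_y (d − a/2) + A'_s f_y (d − d') = 370.2 × (23.9 − 4.373) + 135 × (23.9 − 2.6) = 7228.9 + 2875.5 = 10104.4 kip·in = 10104.4/12 = 842.03 kip·ft.

M_n ≈ 842 kip·ft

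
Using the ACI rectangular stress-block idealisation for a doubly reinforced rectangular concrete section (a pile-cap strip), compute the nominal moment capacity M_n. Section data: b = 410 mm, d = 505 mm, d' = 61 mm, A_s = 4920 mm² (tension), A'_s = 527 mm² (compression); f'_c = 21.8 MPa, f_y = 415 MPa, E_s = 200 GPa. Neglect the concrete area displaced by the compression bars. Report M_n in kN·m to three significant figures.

Assume both tension and compression steel yield.
Net tension couple steel: A_s − A'_s = 4393 mm².
a = (A_s − A'_s) f_y / (0.85 f'_c b) = 1823095/(0.85 × 21.8 × 410) = 239.97 mm.
c = a/β₁ = 239.97/0.85 = 282.32 mm; ε'_s = 0.003(c − d')/c = 0.0024 ≥ f_y/E_s = 0.0021, so compression steel does yield.
M_n = (A_s − A'_s) f_y (d − a/2) + A'_s f_y (d − d') = [1823095 × (505 − 119.985) + 218705 × (505 − 61)] × 10⁻⁶ = 701.92 + 97.11 = 799.03 kN·m.

M_n ≈ 799 kN·m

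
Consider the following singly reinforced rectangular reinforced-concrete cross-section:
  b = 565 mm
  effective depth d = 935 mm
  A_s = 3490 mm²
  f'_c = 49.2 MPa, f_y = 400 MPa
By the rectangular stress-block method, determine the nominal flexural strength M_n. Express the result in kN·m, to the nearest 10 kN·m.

M_n ≈ 1260 kN·m

T = A_s f_y = 3490 × 400 = 1396000 N = 1396 kN.
From C = T: a = T/(0.85 f'_c b) = 1396000/(0.85 × 49.2 × 565) = 59.08 mm.
M_n = T(d − a/2) = 1396 kN × (935 − 29.54) mm = 1264.02 kN·m.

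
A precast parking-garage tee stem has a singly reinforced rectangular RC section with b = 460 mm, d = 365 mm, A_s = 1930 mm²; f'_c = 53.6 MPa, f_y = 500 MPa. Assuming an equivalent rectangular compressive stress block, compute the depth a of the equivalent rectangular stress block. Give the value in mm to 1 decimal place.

T = A_s f_y = 1930 × 500 = 965000 N = 965 kN.
Setting C = 0.85 f'_c a b equal to T: a = 965000/(0.85 × 53.6 × 460) = 46.0 mm.

a ≈ 46.0 mm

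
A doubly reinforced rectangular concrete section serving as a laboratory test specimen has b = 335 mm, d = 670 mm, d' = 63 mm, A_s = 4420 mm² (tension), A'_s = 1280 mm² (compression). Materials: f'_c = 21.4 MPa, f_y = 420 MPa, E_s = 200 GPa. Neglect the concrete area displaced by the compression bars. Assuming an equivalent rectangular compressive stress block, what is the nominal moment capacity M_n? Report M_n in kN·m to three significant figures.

M_n ≈ 1070 kN·m

Assume both tension and compression steel yield.
Net tension couple steel: A_s − A'_s = 3140 mm².
a = (A_s − A'_s) f_y / (0.85 f'_c b) = 1318800/(0.85 × 21.4 × 335) = 216.42 mm.
c = a/β₁ = 216.42/0.85 = 254.61 mm; ε'_s = 0.003(c − d')/c = 0.0023 ≥ f_y/E_s = 0.0021, so compression steel does yield.
M_n = (A_s − A'_s) f_y (d − a/2) + A'_s f_y (d − d') = [1318800 × (670 − 108.21) + 537600 × (670 − 63)] × 10⁻⁶ = 740.89 + 326.32 = 1067.21 kN·m.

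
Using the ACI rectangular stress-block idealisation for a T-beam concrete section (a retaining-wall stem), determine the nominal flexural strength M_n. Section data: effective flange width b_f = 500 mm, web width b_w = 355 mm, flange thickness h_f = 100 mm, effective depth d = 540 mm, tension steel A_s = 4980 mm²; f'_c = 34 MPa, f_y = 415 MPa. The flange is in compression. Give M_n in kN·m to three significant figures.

Tension: T = A_s f_y = 4980 × 415 = 2066700 N.
Try a within the flange: a = T/(0.85 f'_c b_f) = 2066700/(0.85 × 34 × 500) = 143.02 mm.
a = 143.02 > h_f = 100 mm: the block extends into the web. Split into flange-overhang and web parts.
C_f = 0.85 f'_c (b_f − b_w) h_f = 0.85 × 34 × (500 − 355) × 100 = 419050 N.
Remaining web compression depth: a_w = (T − C_f)/(0.85 f'_c b_w) = (2066700 − 419050)/(0.85 × 34 × 355) = 160.60 mm.
M_n = C_f(d − h_f/2) + (T − C_f)(d − a_w/2) = 419050 × (540 − 50) + 1647650 × (540 − 80.3) = 205.33 + 757.42 = 962.75 × 10⁶ N·mm.
M_n = 962.75 kN·m.

M_n ≈ 963 kN·m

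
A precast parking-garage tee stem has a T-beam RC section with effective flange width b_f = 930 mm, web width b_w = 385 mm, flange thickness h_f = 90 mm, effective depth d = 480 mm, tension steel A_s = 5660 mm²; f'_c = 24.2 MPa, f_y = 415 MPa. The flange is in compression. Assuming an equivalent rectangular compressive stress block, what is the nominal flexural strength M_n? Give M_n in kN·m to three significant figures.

Tension: T = A_s f_y = 5660 × 415 = 2348900 N.
Try a within the flange: a = T/(0.85 f'_c b_f) = 2348900/(0.85 × 24.2 × 930) = 122.79 mm.
a = 122.79 > h_f = 90 mm: the block extends into the web. Split into flange-overhang and web parts.
C_f = 0.85 f'_c (b_f − b_w) h_f = 0.85 × 24.2 × (930 − 385) × 90 = 1008959 N.
Remaining web compression depth: a_w = (T − C_f)/(0.85 f'_c b_w) = (2348900 − 1008959)/(0.85 × 24.2 × 385) = 169.20 mm.
M_n = C_f(d − h_f/2) + (T − C_f)(d − a_w/2) = 1008959 × (480 − 45) + 1339941 × (480 − 84.6) = 438.90 + 529.81 = 968.71 × 10⁶ N·mm.
M_n = 968.71 kN·m.

M_n ≈ 969 kN·m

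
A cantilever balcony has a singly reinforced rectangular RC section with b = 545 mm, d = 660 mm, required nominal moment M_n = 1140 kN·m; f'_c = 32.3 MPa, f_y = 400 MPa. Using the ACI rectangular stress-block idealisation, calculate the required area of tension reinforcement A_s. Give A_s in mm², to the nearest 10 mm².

With M_n = 0.85 f'_c a b (d − a/2), solve the quadratic for a:
a = d − √(d² − 2M_n/(0.85 f'_c b)) = 660 − √(660² − 2 × 1140×10⁶/(0.85 × 32.3 × 545)) = 127.81 mm.
A_s = 0.85 f'_c a b / f_y = 0.85 × 32.3 × 127.81 × 545 / 400 = 4781.0 mm².

A_s ≈ 4780 mm²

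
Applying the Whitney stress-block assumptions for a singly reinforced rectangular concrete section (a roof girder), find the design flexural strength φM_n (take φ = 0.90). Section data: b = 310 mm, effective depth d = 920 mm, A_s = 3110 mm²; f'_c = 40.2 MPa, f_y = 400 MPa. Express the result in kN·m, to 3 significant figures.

T = A_s f_y = 3110 × 400 = 1244000 N = 1244 kN.
From C = T: a = T/(0.85 f'_c b) = 1244000/(0.85 × 40.2 × 310) = 117.44 mm.
M_n = T(d − a/2) = 1244 kN × (920 − 58.72) mm = 1071.43 kN·m.
φM_n = 0.90 × 1071.43 = 964.29 kN·m.

φM_n ≈ 964 kN·m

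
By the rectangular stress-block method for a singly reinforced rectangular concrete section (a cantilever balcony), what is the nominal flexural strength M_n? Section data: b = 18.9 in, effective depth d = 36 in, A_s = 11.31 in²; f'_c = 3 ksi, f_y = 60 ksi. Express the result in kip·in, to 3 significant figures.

T = A_s f_y = 11.31 × 60 = 678.6 kips.
a = T/(0.85 f'_c b) = 678.6/(0.85 × 3 × 18.9) = 14.080 in.
M_n = T(d − a/2) = 678.6 × (36 − 7.04) = 19652.3 kip·in.

M_n ≈ 19700 kip·in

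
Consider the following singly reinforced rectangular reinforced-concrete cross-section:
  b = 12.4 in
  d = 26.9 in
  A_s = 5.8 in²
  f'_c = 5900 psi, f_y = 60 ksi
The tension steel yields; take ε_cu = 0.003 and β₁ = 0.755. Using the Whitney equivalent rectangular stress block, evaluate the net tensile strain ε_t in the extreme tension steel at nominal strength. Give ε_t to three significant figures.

a = A_s f_y/(0.85 f'_c b) = 5.596 in.
β₁ = 0.755, so c = a/β₁ = 5.596/0.755 = 7.412 in.
From the linear strain diagram with ε_cu = 0.003: ε_t = 0.003 (d − c)/c = 0.003 × (26.9 − 7.412)/7.412 = 0.00789.
Since ε_t ≥ 0.005, the section is tension-controlled.

ε_t ≈ 0.00789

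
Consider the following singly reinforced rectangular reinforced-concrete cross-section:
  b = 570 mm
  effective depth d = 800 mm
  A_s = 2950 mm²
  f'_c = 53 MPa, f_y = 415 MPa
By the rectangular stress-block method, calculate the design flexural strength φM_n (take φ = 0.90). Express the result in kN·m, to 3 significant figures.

T = A_s f_y = 2950 × 415 = 1224250 N = 1224.25 kN.
From C = T: a = T/(0.85 f'_c b) = 1224250/(0.85 × 53 × 570) = 47.68 mm.
M_n = T(d − a/2) = 1224.25 kN × (800 − 23.84) mm = 950.21 kN·m.
φM_n = 0.90 × 950.21 = 855.19 kN·m.

φM_n ≈ 855 kN·m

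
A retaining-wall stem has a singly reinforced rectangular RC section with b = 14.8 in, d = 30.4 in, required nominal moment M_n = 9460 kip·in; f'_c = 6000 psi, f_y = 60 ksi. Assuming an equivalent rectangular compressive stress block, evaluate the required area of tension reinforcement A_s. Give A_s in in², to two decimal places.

A_s ≈ 5.60 in²

From M_n = 0.85 f'_c a b (d − a/2):
a = d − √(d² − 2M_n/(0.85 f'_c b)) = 30.4 − √(30.4² − 2 × 9460/(0.85 × 6 × 14.8)) = 4.448 in.
A_s = 0.85 f'_c a b / f_y = 0.85 × 6 × 4.448 × 14.8 / 60 = 5.596 in².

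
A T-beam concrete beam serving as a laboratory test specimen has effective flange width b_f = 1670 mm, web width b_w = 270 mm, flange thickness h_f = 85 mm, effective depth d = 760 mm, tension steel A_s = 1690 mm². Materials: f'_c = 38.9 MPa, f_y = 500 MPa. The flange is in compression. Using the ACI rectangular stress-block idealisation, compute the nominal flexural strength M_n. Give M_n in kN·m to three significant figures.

Tension: T = A_s f_y = 1690 × 500 = 845000 N.
Try a within the flange: a = T/(0.85 f'_c b_f) = 845000/(0.85 × 38.9 × 1670) = 15.30 mm.
Since a = 15.30 ≤ h_f = 85 mm, the stress block lies entirely in the flange; analyse as a rectangular beam of width b_f.
M_n = T(d − a/2) = 845000 × (760 − 7.65) = 635.74 × 10⁶ N·mm.
M_n = 635.74 kN·m.

M_n ≈ 636 kN·m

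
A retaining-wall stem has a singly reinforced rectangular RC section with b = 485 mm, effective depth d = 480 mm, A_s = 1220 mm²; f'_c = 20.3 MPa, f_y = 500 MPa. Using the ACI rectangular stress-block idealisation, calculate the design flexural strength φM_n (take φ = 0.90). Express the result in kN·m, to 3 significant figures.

φM_n ≈ 244 kN·m

T = A_s f_y = 1220 × 500 = 610000 N = 610 kN.
From C = T: a = T/(0.85 f'_c b) = 610000/(0.85 × 20.3 × 485) = 72.89 mm.
M_n = T(d − a/2) = 610 kN × (480 − 36.445) mm = 270.57 kN·m.
φM_n = 0.90 × 270.57 = 243.51 kN·m.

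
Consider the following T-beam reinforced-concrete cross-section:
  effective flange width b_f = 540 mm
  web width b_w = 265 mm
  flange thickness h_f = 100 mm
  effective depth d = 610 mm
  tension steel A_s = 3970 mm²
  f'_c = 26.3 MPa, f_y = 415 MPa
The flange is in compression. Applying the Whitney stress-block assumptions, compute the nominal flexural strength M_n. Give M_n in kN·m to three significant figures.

Tension: T = A_s f_y = 3970 × 415 = 1647550 N.
Try a within the flange: a = T/(0.85 f'_c b_f) = 1647550/(0.85 × 26.3 × 540) = 136.48 mm.
a = 136.48 > h_f = 100 mm: the block extends into the web. Split into flange-overhang and web parts.
C_f = 0.85 f'_c (b_f − b_w) h_f = 0.85 × 26.3 × (540 − 265) × 100 = 614763 N.
Remaining web compression depth: a_w = (T − C_f)/(0.85 f'_c b_w) = (1647550 − 614763)/(0.85 × 26.3 × 265) = 174.34 mm.
M_n = C_f(d − h_f/2) + (T − C_f)(d − a_w/2) = 614763 × (610 − 50) + 1032787 × (610 − 87.17) = 344.27 + 539.97 = 884.24 × 10⁶ N·mm.
M_n = 884.24 kN·m.

M_n ≈ 884 kN·m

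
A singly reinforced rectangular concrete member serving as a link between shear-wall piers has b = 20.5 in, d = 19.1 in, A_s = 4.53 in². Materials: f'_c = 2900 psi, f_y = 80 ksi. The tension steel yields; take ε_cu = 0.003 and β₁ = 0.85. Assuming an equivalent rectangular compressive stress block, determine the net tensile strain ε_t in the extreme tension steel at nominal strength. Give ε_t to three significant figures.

a = A_s f_y/(0.85 f'_c b) = 7.172 in.
β₁ = 0.85, so c = a/β₁ = 7.172/0.85 = 8.438 in.
From the linear strain diagram with ε_cu = 0.003: ε_t = 0.003 (d − c)/c = 0.003 × (19.1 − 8.438)/8.438 = 0.00379.
ε_t < 0.004 — the section is over-reinforced for flexure under ACI limits.

ε_t ≈ 0.00379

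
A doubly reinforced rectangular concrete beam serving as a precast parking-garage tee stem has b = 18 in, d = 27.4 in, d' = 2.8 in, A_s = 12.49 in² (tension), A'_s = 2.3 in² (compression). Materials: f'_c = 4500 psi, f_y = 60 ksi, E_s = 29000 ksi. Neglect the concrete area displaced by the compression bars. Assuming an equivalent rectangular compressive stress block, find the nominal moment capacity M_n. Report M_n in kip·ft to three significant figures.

Assume both steels yield.
a = (A_s − A'_s) f_y/(0.85 f'_c b) = (12.49 − 2.3) × 60/(0.85 × 4.5 × 18) = 8.880 in.
c = a/β₁ = 8.880/0.825 = 10.764 in; ε'_s = 0.003(c − d')/c = 0.0022 ≥ ε_y = 0.0021, so the compression steel yields.
M_n = (A_s − A'_s) f_y (d − a/2) + A'_s f_y (d − d') = 611.4 × (27.4 − 4.44) + 138 × (27.4 − 2.8) = 14037.7 + 3394.8 = 17432.5 kip·in = 17432.5/12 = 1452.71 kip·ft.

M_n ≈ 1450 kip·ft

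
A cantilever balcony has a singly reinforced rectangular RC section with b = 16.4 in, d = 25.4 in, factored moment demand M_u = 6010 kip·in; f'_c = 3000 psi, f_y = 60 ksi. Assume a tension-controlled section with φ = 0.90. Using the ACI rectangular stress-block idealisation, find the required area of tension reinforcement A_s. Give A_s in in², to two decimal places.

A_s ≈ 5.12 in²

M_n = M_u/φ = 6010/0.90 = 6677.78 kip·in.
From M_n = 0.85 f'_c a b (d − a/2):
a = d − √(d² − 2M_n/(0.85 f'_c b)) = 25.4 − √(25.4² − 2 × 6677.78/(0.85 × 3 × 16.4)) = 7.350 in.
A_s = 0.85 f'_c a b / f_y = 0.85 × 3 × 7.350 × 16.4 / 60 = 5.123 in².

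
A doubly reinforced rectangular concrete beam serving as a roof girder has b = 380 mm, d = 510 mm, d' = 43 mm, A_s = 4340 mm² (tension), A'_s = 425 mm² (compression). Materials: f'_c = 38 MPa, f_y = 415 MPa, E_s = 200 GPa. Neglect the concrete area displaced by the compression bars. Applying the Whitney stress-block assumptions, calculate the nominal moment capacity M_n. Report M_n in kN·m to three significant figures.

Assume both tension and compression steel yield.
Net tension couple steel: A_s − A'_s = 3915 mm².
a = (A_s − A'_s) f_y / (0.85 f'_c b) = 1624725/(0.85 × 38 × 380) = 132.37 mm.
c = a/β₁ = 132.37/0.779 = 169.92 mm; ε'_s = 0.003(c − d')/c = 0.0022 ≥ f_y/E_s = 0.0021, so compression steel does yield.
M_n = (A_s − A'_s) f_y (d − a/2) + A'_s f_y (d − d') = [1624725 × (510 − 66.185) + 176375 × (510 − 43)] × 10⁻⁶ = 721.08 + 82.37 = 803.45 kN·m.

M_n ≈ 803 kN·m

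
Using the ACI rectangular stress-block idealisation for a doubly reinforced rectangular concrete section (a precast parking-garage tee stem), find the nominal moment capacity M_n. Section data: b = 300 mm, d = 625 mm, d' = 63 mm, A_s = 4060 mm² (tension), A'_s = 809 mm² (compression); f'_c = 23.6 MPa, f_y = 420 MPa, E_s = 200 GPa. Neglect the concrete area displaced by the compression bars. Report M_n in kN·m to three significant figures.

Assume both tension and compression steel yield.
Net tension couple steel: A_s − A'_s = 3251 mm².
a = (A_s − A'_s) f_y / (0.85 f'_c b) = 1365420/(0.85 × 23.6 × 300) = 226.89 mm.
c = a/β₁ = 226.89/0.85 = 266.93 mm; ε'_s = 0.003(c − d')/c = 0.0023 ≥ f_y/E_s = 0.0021, so compression steel does yield.
M_n = (A_s − A'_s) f_y (d − a/2) + A'_s f_y (d − d') = [1365420 × (625 − 113.445) + 339780 × (625 − 63)] × 10⁻⁶ = 698.49 + 190.96 = 889.45 kN·m.

M_n ≈ 889 kN·m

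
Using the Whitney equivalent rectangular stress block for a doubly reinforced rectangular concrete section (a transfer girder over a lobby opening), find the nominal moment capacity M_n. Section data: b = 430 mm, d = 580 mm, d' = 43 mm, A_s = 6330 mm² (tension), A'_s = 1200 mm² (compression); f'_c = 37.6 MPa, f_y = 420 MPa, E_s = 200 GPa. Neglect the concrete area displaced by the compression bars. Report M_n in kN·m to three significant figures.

M_n ≈ 1350 kN·m

Assume both tension and compression steel yield.
Net tension couple steel: A_s − A'_s = 5130 mm².
a = (A_s − A'_s) f_y / (0.85 f'_c b) = 2154600/(0.85 × 37.6 × 430) = 156.78 mm.
c = a/β₁ = 156.78/0.781 = 200.74 mm; ε'_s = 0.003(c − d')/c = 0.0024 ≥ f_y/E_s = 0.0021, so compression steel does yield.
M_n = (A_s − A'_s) f_y (d − a/2) + A'_s f_y (d − d') = [2154600 × (580 − 78.39) + 504000 × (580 − 43)] × 10⁻⁶ = 1080.77 + 270.65 = 1351.42 kN·m.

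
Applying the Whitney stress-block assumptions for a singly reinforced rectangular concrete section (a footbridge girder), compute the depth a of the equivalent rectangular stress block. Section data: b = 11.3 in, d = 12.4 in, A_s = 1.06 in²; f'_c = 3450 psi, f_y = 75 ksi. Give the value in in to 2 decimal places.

T = A_s f_y = 1.06 × 75 = 79.5 kips.
a = T/(0.85 f'_c b) = 79.5/(0.85 × 3.45 × 11.3) = 2.40 in.

a ≈ 2.40 in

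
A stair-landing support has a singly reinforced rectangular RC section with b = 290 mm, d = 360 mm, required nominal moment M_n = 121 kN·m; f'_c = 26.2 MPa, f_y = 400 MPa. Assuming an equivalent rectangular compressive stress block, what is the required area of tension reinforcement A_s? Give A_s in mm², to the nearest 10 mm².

A_s ≈ 910 mm²

With M_n = 0.85 f'_c a b (d − a/2), solve the quadratic for a:
a = d − √(d² − 2M_n/(0.85 f'_c b)) = 360 − √(360² − 2 × 121×10⁶/(0.85 × 26.2 × 290)) = 56.47 mm.
A_s = 0.85 f'_c a b / f_y = 0.85 × 26.2 × 56.47 × 290 / 400 = 911.8 mm².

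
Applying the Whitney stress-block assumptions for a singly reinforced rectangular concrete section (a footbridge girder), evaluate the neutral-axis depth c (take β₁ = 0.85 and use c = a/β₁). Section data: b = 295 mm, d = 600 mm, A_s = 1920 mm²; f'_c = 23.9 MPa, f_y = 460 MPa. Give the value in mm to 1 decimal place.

T = A_s f_y = 1920 × 460 = 883200 N = 883.2 kN.
Setting C = 0.85 f'_c a b equal to T: a = 883200/(0.85 × 23.9 × 295) = 147.374 mm.
With β₁ = 0.85, c = a/β₁ = 147.374/0.85 = 173.4 mm.

c ≈ 173.4 mm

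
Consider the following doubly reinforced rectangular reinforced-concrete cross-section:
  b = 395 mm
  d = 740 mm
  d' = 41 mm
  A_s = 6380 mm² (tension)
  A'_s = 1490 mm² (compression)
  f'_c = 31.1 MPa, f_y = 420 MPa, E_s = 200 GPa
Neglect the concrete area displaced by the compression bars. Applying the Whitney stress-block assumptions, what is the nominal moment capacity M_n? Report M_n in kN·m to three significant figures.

Assume both tension and compression steel yield.
Net tension couple steel: A_s − A'_s = 4890 mm².
a = (A_s − A'_s) f_y / (0.85 f'_c b) = 2053800/(0.85 × 31.1 × 395) = 196.69 mm.
c = a/β₁ = 196.69/0.828 = 237.55 mm; ε'_s = 0.003(c − d')/c = 0.0025 ≥ f_y/E_s = 0.0021, so compression steel does yield.
M_n = (A_s − A'_s) f_y (d − a/2) + A'_s f_y (d − d') = [2053800 × (740 − 98.345) + 625800 × (740 − 41)] × 10⁻⁶ = 1317.83 + 437.43 = 1755.26 kN·m.

M_n ≈ 1760 kN·m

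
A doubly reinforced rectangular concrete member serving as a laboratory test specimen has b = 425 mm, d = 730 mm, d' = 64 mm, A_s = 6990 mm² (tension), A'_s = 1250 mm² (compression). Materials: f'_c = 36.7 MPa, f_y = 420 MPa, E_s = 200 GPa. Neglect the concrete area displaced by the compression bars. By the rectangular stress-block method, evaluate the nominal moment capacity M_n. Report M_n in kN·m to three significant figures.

M_n ≈ 1890 kN·m

Assume both tension and compression steel yield.
Net tension couple steel: A_s − A'_s = 5740 mm².
a = (A_s − A'_s) f_y / (0.85 f'_c b) = 2410800/(0.85 × 36.7 × 425) = 181.84 mm.
c = a/β₁ = 181.84/0.788 = 230.76 mm; ε'_s = 0.003(c − d')/c = 0.0022 ≥ f_y/E_s = 0.0021, so compression steel does yield.
M_n = (A_s − A'_s) f_y (d − a/2) + A'_s f_y (d − d') = [2410800 × (730 − 90.92) + 525000 × (730 − 64)] × 10⁻⁶ = 1540.69 + 349.65 = 1890.34 kN·m.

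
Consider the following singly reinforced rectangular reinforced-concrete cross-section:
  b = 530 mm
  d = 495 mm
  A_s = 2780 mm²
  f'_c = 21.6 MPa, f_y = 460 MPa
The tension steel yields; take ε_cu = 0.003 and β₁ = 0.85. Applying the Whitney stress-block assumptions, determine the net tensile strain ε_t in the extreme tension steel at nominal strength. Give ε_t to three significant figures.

ε_t ≈ 0.00660

a = A_s f_y/(0.85 f'_c b) = 131.42 mm.
β₁ = 0.85, so c = a/β₁ = 131.42/0.85 = 154.61 mm.
From the linear strain diagram with ε_cu = 0.003: ε_t = 0.003 (d − c)/c = 0.003 × (495 − 154.61)/154.61 = 0.00660.
Since ε_t ≥ 0.005, the section is tension-controlled.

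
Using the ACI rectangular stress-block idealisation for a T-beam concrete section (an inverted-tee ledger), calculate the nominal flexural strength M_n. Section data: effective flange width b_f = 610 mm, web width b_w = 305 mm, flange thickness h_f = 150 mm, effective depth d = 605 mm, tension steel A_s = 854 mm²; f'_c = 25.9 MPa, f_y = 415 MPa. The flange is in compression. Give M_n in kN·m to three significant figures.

M_n ≈ 210 kN·m

Tension: T = A_s f_y = 854 × 415 = 354410 N.
Try a within the flange: a = T/(0.85 f'_c b_f) = 354410/(0.85 × 25.9 × 610) = 26.39 mm.
Since a = 26.39 ≤ h_f = 150 mm, the stress block lies entirely in the flange; analyse as a rectangular beam of width b_f.
M_n = T(d − a/2) = 354410 × (605 − 13.195) = 209.74 × 10⁶ N·mm.
M_n = 209.74 kN·m.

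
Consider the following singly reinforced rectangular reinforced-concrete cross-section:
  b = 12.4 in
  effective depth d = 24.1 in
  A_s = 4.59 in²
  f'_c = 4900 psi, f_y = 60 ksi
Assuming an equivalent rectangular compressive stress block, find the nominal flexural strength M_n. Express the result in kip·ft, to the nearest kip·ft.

T = A_s f_y = 4.59 × 60 = 275.4 kips.
a = T/(0.85 f'_c b) = 275.4/(0.85 × 4.9 × 12.4) = 5.332 in.
M_n = T(d − a/2) = 275.4 × (24.1 − 2.666) = 5902.9 kip·in = 5902.9/12 = 491.91 kip·ft.

M_n ≈ 492 kip·ft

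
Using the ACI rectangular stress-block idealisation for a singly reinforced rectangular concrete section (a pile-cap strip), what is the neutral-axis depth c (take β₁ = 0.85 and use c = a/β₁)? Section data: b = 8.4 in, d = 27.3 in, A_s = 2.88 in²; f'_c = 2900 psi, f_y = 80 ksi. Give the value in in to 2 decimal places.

T = A_s f_y = 2.88 × 80 = 230.4 kips.
a = T/(0.85 f'_c b) = 230.4/(0.85 × 2.9 × 8.4) = 11.1272 in.
With β₁ = 0.85, c = a/β₁ = 11.1272/0.85 = 13.09 in.

c ≈ 13.09 in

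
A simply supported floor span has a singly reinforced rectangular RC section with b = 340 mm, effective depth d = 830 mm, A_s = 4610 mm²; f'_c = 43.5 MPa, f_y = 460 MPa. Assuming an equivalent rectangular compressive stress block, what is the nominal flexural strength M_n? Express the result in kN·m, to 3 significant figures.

T = A_s f_y = 4610 × 460 = 2120600 N = 2120.6 kN.
From C = T: a = T/(0.85 f'_c b) = 2120600/(0.85 × 43.5 × 340) = 168.68 mm.
M_n = T(d − a/2) = 2120.6 kN × (830 − 84.34) mm = 1581.25 kN·m.

M_n ≈ 1580 kN·m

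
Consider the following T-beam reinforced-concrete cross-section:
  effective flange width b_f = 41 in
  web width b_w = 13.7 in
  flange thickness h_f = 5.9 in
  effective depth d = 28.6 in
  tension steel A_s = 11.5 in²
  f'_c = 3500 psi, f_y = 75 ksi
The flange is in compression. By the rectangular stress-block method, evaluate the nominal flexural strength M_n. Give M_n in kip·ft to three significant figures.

Tension: T = A_s f_y = 11.5 × 75 = 862.5 kips.
Try a within the flange: a = T/(0.85 f'_c b_f) = 862.5/(0.85 × 3.5 × 41) = 7.071 in.
a = 7.071 > h_f = 5.9 in: the block extends into the web. Split into flange-overhang and web parts.
C_f = 0.85 f'_c (b_f − b_w) h_f = 0.85 × 3.5 × (41 − 13.7) × 5.9 = 479.2 kips.
Remaining web compression depth: a_w = (T − C_f)/(0.85 f'_c b_w) = (862.5 − 479.2)/(0.85 × 3.5 × 13.7) = 9.404 in.
M_n = C_f(d − h_f/2) + (T − C_f)(d − a_w/2) = 479.2 × (28.6 − 2.95) + 383.3 × (28.6 − 4.702) = 12291.5 + 9160.1 = 21451.6 kip·in.
M_n = 21451.6/12 = 1787.63 kip·ft.

M_n ≈ 1790 kip·ft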